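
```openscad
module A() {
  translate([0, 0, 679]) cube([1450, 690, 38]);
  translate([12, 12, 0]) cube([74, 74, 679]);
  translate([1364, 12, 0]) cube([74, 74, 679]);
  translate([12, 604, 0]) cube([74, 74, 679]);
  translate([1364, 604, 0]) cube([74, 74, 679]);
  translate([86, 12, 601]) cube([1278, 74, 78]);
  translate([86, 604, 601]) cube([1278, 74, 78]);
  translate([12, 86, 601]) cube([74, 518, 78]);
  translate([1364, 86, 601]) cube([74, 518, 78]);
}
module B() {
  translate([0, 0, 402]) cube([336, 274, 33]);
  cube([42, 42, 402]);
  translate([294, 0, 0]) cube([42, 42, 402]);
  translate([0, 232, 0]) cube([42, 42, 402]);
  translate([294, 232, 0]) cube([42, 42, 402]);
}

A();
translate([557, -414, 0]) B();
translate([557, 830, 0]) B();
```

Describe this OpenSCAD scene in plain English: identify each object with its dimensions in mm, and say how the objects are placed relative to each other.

A is a rectangular dining table. The top is 1450×690×38 mm with its upper surface at z = 717 mm. It stands on four 74×74 mm square legs, each inset 12 mm from the nearest pair of top edges, running from the floor to the underside of the top. Four apron rails, 74 mm thick and 78 mm tall, run between adjacent legs with their top edges flush with the underside of the top and their outer faces flush with the legs' outer faces.

B is a four-legged stool. The seat is a 336×274×33 mm slab whose top surface is at z = 435 mm; four square legs, each 42×42 mm in cross-section, run from the floor (z = 0) to the underside of the seat, each flush with a corner of the seat.

Two stools sit around the table at the −y, +y sides.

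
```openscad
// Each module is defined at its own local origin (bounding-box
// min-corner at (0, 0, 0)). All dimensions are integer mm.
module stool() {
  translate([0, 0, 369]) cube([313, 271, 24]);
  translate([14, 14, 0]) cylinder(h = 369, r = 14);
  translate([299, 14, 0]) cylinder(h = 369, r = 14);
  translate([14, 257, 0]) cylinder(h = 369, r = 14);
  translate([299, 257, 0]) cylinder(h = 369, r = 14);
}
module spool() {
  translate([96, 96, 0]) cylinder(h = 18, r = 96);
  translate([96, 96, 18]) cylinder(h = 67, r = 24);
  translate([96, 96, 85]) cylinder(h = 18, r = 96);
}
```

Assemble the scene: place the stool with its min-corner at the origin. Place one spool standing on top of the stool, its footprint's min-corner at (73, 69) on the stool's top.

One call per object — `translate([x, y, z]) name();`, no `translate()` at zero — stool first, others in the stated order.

stool();
translate([73, 69, 393]) spool();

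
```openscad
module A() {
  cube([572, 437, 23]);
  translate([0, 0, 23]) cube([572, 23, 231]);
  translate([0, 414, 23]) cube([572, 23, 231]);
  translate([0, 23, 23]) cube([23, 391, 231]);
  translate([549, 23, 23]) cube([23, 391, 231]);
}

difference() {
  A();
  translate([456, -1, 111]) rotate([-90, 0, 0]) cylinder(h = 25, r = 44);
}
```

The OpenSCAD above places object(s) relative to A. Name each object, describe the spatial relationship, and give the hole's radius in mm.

A is an open box. The open box has a circular hole through its front wall. The hole's radius is 44 mm.

The subtracted cylinder has r = 44 mm.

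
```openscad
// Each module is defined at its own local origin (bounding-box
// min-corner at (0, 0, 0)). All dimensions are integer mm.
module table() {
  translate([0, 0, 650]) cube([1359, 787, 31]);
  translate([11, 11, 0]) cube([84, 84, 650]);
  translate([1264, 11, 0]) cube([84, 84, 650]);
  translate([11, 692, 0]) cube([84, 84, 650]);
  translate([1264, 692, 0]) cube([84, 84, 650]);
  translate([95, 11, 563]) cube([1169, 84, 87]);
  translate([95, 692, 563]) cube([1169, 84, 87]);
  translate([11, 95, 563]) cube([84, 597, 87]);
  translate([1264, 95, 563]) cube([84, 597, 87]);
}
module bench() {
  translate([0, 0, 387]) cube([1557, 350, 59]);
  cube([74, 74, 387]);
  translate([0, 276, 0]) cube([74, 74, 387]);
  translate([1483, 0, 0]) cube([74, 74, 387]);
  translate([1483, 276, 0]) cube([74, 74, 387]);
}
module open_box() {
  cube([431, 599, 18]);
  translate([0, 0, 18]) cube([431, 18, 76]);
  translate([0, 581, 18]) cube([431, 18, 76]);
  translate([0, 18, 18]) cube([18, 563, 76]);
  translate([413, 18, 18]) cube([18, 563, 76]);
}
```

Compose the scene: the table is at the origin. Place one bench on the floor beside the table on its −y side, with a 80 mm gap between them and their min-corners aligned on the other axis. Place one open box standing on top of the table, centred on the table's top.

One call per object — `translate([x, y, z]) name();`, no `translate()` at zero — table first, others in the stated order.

table();
translate([0, -430, 0]) bench();
translate([464, 94, 681]) open_box();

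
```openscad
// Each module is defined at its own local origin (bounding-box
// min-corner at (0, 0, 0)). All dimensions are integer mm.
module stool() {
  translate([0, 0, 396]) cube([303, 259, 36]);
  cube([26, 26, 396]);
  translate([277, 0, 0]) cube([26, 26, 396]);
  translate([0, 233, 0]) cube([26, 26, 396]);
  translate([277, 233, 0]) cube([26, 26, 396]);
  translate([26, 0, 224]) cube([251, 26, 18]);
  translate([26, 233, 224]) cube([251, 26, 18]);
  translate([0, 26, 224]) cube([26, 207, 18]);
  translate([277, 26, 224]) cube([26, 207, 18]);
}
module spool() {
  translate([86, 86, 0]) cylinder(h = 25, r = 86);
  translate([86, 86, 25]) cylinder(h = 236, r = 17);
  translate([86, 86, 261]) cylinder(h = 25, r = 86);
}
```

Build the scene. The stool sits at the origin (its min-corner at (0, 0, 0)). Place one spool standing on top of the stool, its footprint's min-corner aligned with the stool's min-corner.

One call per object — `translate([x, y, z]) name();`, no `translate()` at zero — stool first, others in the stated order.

stool();
translate([0, 0, 432]) spool();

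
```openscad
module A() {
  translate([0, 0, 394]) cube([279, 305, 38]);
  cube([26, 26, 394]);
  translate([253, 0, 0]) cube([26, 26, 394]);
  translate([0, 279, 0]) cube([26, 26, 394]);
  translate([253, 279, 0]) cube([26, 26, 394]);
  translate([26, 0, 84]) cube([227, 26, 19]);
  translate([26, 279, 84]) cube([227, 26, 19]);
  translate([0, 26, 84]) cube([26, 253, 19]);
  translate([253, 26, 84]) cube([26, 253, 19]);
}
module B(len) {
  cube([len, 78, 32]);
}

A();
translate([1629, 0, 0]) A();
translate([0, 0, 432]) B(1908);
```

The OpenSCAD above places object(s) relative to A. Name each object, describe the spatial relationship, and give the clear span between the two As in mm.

Second stool starts at x = 1629; first ends at x = 279; clear span = 1629 − 279 = 1350 mm.

A is a stool. B is a beam. A beam spans the tops of two stools. The clear span between the two stools is 1350 mm.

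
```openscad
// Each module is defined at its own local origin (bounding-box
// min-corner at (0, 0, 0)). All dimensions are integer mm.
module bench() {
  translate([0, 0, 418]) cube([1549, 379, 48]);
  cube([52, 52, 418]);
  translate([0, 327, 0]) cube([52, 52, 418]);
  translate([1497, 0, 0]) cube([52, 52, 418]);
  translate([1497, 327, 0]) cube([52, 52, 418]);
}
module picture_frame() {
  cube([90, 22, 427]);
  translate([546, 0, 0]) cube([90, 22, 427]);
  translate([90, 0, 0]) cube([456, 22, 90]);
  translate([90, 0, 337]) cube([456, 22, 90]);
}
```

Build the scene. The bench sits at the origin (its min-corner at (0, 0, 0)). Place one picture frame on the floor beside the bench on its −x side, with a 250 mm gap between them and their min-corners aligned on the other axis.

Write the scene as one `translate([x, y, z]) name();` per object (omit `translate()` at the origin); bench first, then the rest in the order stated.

bench();
translate([-886, 0, 0]) picture_frame();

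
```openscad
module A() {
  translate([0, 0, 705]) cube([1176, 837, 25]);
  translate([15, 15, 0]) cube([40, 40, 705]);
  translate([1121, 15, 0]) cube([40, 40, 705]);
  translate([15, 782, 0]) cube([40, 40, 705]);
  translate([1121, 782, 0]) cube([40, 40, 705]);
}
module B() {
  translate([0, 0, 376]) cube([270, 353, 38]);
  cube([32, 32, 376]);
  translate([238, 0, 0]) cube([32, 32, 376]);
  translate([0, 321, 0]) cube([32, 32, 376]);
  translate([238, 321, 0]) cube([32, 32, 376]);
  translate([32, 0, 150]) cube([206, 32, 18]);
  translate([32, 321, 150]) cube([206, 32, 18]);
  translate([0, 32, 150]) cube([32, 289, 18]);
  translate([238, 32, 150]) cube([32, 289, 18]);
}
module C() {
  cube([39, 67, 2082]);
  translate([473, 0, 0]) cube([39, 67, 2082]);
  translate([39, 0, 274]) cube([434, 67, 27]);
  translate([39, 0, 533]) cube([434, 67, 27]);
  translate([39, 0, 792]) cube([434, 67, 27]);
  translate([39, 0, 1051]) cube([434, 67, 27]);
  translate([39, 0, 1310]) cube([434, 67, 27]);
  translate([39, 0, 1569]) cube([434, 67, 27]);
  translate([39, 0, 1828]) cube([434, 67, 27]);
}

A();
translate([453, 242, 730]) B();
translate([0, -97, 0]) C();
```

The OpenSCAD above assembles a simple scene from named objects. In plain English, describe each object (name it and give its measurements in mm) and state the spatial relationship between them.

A is a table: top 1176 mm (x) × 837 mm (y), 25 mm thick, upper face at z = 730 mm, on four 40×40 mm square legs, each inset 15 mm from the nearest pair of top edges, running from z = 0 to the bottom of the top.

B is a four-legged stool. The seat is a 270×353×38 mm slab whose top surface is at z = 414 mm; four square legs, each 32×32 mm in cross-section, run from the floor (z = 0) to the underside of the seat, each flush with a corner of the seat. Four stretchers, 32 mm wide and 18 mm tall, connect adjacent legs with their undersides at z = 150 mm, each running between the inner faces of the legs it joins and aligned with the legs' outer faces on the other axis.

C is a wooden ladder with two side rails of 39×67 mm section and 2082 mm height, set 512 mm apart overall. Between them run 7 rectangular rungs (67 mm deep, 27 mm thick), front faces flush with the rails' −y face. The bottom of the first rung is 274 mm above the floor and each subsequent rung is 259 mm higher than the one below.

The stool is on top of the table, centred. The ladder is on the floor beside the table on its −y side.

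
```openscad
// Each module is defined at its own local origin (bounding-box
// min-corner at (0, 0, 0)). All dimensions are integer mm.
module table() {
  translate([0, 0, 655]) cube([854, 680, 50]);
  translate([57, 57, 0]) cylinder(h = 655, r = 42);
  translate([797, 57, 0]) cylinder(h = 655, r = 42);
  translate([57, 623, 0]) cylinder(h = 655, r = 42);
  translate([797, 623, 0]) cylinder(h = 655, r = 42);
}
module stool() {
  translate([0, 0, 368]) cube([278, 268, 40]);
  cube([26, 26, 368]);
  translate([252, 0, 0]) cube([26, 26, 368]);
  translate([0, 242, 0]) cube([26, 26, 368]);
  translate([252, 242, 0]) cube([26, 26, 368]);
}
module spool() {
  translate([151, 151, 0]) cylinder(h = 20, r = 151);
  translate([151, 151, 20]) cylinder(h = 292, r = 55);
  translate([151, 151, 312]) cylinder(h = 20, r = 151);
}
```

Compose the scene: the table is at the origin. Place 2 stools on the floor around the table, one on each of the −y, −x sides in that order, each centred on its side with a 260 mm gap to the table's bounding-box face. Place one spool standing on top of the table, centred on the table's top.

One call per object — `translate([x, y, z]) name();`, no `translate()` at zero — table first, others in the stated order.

table();
translate([288, -528, 0]) stool();
translate([-538, 206, 0]) stool();
translate([276, 189, 705]) spool();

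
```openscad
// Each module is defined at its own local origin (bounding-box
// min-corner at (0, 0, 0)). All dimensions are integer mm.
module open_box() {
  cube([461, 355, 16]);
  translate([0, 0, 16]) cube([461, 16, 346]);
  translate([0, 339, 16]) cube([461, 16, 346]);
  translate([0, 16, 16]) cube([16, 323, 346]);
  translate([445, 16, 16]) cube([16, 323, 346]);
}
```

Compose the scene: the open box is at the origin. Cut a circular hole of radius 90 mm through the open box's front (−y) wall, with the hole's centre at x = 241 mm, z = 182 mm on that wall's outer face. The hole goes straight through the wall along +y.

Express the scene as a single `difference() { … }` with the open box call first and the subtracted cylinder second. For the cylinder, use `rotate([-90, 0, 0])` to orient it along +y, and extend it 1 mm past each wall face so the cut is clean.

difference() {
  open_box();
  translate([241, -1, 182]) rotate([-90, 0, 0]) cylinder(h = 18, r = 90);
}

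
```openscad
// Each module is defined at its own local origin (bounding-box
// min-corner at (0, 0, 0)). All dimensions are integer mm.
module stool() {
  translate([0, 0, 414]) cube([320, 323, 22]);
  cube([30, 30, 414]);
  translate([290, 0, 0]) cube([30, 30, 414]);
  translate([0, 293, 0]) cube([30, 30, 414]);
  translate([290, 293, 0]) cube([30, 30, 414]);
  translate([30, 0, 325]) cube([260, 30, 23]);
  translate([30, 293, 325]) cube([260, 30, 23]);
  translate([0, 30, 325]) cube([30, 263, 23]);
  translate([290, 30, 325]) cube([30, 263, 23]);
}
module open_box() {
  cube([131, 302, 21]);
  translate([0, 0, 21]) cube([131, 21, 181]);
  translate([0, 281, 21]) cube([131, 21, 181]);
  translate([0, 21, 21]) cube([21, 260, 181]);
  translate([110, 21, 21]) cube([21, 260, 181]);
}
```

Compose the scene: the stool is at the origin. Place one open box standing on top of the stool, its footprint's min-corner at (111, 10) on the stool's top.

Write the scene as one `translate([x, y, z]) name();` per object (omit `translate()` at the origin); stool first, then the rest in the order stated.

stool();
translate([111, 10, 436]) open_box();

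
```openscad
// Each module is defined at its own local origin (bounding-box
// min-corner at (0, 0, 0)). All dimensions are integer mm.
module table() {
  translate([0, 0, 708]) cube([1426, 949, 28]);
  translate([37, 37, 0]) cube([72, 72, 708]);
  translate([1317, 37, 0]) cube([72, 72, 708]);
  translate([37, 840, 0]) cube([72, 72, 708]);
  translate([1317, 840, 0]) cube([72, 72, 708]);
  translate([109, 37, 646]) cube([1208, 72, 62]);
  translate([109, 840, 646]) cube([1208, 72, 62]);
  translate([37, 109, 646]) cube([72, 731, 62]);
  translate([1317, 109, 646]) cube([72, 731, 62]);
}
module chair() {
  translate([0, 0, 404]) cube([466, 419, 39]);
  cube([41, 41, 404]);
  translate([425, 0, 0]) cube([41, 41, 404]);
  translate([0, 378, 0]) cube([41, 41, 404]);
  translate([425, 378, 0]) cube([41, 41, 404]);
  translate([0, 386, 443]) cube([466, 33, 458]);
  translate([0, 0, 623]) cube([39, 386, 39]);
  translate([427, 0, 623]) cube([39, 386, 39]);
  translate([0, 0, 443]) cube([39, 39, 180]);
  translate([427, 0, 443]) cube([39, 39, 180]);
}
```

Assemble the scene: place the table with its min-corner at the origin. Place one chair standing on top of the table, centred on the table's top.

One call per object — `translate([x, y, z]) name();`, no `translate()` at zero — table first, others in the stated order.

table();
translate([480, 265, 736]) chair();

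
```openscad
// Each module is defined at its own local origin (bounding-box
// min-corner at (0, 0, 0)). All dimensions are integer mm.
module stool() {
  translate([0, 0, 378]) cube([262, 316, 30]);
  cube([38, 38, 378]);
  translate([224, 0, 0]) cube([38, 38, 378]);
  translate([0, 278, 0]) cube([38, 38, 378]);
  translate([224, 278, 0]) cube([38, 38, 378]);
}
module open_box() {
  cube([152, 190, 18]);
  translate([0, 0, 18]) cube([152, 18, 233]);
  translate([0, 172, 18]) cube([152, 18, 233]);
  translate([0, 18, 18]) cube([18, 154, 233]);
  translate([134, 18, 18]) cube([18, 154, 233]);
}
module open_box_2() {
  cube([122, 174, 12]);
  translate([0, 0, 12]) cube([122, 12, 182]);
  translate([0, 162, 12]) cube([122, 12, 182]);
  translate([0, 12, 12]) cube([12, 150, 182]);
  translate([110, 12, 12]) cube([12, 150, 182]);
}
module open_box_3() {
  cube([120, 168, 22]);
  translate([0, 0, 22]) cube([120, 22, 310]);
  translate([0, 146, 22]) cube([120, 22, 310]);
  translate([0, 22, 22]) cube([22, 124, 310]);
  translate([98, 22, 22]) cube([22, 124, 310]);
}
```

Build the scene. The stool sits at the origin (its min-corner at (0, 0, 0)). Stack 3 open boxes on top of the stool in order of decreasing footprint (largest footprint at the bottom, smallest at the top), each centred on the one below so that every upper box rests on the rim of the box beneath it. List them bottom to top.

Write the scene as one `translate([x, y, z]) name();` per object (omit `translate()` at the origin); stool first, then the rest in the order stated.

stool();
translate([55, 63, 408]) open_box();
translate([70, 71, 659]) open_box_2();
translate([71, 74, 853]) open_box_3();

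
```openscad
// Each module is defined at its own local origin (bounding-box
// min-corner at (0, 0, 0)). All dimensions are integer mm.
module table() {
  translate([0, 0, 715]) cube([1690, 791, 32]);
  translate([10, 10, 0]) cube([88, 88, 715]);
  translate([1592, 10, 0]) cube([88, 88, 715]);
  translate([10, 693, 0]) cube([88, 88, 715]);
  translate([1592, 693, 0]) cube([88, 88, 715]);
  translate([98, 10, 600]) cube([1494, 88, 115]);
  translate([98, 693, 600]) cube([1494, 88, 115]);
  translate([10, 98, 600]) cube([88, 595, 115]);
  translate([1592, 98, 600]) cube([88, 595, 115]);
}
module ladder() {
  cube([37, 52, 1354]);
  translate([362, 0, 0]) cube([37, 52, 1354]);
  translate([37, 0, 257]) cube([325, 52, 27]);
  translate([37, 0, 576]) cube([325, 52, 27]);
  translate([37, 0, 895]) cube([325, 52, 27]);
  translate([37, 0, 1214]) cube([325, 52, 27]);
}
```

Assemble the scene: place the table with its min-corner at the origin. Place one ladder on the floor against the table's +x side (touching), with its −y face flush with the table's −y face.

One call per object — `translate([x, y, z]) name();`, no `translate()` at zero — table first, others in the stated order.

table();
translate([1690, 0, 0]) ladder();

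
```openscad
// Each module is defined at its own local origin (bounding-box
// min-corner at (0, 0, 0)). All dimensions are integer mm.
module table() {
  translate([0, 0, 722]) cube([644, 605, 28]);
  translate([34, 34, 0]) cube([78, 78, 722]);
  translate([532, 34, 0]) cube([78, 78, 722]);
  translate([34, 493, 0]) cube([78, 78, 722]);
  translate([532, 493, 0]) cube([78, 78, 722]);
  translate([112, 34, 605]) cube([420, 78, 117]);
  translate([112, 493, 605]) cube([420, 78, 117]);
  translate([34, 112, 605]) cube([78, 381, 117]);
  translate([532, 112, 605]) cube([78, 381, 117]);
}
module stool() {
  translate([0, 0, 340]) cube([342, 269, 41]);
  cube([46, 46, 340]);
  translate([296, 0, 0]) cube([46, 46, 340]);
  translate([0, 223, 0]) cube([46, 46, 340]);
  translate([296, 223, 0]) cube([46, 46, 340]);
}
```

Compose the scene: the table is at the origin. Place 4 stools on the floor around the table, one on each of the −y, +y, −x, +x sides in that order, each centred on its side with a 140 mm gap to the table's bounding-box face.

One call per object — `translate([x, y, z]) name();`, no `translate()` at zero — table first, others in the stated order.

table();
translate([151, -409, 0]) stool();
translate([151, 745, 0]) stool();
translate([-482, 168, 0]) stool();
translate([784, 168, 0]) stool();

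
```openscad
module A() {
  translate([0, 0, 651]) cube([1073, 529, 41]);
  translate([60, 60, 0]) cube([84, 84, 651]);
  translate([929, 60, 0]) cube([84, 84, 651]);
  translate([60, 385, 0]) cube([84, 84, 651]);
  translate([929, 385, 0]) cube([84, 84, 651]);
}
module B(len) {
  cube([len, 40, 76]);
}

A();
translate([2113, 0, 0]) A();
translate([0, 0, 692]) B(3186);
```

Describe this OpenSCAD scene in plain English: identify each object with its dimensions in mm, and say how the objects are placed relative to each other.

A is a table with a 1073×529 mm rectangular top, 41 mm thick, top surface at z = 692 mm, supported by four 84×84 mm square legs, each inset 60 mm from the nearest pair of top edges, running from the floor.

B is a rectangular beam 3186 mm long (x), 40 mm deep (y), 76 mm thick (z).

The beam spans the tops of two tables placed 1040 mm apart, resting at z = 692 mm.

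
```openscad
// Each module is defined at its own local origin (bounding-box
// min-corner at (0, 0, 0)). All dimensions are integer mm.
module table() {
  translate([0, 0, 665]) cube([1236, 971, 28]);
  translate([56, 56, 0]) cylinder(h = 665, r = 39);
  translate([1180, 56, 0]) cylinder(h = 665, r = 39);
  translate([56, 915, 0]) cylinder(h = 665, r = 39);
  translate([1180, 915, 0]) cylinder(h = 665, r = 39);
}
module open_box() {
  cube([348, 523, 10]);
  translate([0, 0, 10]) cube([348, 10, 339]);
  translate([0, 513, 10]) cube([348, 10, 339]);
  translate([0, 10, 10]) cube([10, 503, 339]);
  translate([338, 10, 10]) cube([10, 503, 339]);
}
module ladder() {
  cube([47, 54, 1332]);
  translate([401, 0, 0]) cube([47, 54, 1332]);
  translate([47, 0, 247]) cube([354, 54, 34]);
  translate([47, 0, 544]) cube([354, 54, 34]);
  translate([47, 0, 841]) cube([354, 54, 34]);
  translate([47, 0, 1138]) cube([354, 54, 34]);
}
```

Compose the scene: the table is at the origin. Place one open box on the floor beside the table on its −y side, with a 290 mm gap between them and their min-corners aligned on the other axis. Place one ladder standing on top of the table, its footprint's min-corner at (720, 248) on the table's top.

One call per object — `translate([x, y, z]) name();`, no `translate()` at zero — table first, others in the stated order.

table();
translate([0, -813, 0]) open_box();
translate([720, 248, 693]) ladder();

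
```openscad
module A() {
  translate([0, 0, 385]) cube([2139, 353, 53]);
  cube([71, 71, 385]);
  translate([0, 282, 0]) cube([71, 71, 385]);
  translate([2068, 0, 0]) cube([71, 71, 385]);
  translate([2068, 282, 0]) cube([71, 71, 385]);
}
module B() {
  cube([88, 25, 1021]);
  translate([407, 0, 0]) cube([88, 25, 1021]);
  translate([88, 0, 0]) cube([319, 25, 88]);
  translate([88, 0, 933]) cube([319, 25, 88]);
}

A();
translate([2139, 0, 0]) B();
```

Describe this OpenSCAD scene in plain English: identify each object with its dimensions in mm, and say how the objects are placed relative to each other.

A is a long wooden bench with a 2139 mm (x) × 353 mm (y) seat, 53 mm thick, its top surface 438 mm above the floor. Four 71 mm square legs at the seat corners, flush with the edges, run from z = 0 to the seat underside.

B is a rectangular picture frame lying in the x–z plane (depth along y). The opening is 319 mm wide (x) by 845 mm tall (z), surrounded by a border 88 mm wide on all four sides. The frame is 25 mm deep and is made of two full-height vertical stiles with two horizontal rails fitted between them.

The picture frame is against the bench's +x side, with their −y faces flush.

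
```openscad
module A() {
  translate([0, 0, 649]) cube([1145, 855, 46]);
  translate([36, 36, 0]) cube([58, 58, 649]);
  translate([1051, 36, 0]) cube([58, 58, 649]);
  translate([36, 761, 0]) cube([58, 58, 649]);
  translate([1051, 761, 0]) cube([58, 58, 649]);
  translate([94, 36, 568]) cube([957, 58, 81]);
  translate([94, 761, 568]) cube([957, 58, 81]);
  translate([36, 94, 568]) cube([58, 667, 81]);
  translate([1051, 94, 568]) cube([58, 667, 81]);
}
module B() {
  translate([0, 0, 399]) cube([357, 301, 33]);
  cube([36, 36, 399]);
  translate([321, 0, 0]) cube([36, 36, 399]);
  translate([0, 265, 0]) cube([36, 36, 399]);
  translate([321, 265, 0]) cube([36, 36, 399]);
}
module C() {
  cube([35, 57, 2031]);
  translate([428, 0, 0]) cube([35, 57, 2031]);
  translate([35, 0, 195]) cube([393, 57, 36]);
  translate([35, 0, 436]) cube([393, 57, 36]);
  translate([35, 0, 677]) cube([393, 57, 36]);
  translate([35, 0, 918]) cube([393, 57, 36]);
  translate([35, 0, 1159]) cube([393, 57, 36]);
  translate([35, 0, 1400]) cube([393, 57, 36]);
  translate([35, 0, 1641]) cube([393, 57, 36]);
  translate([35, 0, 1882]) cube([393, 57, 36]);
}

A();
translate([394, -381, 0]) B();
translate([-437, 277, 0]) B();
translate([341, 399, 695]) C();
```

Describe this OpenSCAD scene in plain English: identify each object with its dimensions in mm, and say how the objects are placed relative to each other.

A is a table: top 1145 mm (x) × 855 mm (y), 46 mm thick, upper face at z = 695 mm, on four 58×58 mm square legs, each inset 36 mm from the nearest pair of top edges, running from z = 0 to the bottom of the top. Four apron rails, 58 mm thick and 81 mm tall, run between adjacent legs with their top edges flush with the underside of the top and their outer faces flush with the legs' outer faces.

B is a four-legged stool. The seat is a 357×301×33 mm slab whose top surface is at z = 432 mm; four square legs, each 36×36 mm in cross-section, run from the floor (z = 0) to the underside of the seat, each flush with a corner of the seat.

C is a straight ladder. Two 35×57 mm vertical rails, 2031 mm tall, stand 463 mm apart (outside-to-outside) with their front faces coplanar on the −y side. 8 rungs, each 57 mm deep and 36 mm tall, span between the inner faces of the rails, front faces flush with the rails. The lowest rung's underside is at z = 195 mm and rungs are spaced 241 mm apart (underside to underside).

Two stools sit around the table at the −y, −x sides. The ladder is on top of the table, centred.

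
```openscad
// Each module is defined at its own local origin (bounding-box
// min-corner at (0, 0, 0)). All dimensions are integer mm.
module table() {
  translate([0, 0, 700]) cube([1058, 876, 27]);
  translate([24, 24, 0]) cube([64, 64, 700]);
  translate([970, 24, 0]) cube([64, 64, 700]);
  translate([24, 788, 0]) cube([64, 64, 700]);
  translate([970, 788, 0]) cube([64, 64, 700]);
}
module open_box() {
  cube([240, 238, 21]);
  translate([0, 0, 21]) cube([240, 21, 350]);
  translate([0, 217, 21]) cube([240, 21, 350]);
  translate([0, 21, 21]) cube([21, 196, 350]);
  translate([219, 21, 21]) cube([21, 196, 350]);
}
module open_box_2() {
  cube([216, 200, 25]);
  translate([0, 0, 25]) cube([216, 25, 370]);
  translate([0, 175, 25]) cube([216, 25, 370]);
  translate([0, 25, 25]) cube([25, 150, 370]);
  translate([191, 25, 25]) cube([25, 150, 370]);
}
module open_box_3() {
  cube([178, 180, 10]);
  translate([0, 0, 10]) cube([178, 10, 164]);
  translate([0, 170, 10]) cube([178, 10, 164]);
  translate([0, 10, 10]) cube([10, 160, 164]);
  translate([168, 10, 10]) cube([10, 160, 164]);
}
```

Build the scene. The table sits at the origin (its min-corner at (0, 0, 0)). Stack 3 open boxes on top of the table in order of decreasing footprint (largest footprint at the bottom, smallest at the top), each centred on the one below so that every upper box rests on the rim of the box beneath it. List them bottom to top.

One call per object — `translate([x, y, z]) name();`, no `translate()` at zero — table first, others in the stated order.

table();
translate([409, 319, 727]) open_box();
translate([421, 338, 1098]) open_box_2();
translate([440, 348, 1493]) open_box_3();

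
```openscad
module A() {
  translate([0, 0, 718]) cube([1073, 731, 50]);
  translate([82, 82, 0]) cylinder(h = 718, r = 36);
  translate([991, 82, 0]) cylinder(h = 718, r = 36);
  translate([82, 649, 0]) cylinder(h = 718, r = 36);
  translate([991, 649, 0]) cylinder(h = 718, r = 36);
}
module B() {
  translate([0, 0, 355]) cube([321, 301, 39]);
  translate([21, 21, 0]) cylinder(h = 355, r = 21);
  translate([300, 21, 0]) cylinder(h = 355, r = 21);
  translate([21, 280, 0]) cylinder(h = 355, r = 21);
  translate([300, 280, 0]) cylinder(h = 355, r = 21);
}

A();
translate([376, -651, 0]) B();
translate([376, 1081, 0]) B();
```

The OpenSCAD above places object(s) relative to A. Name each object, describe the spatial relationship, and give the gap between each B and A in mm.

A is a table. B is a stool. Two stools sit around the table at the −y, +y sides. The gap between each stool and the table is 350 mm.

Each stool's nearest face is 350 mm from the table's bounding box.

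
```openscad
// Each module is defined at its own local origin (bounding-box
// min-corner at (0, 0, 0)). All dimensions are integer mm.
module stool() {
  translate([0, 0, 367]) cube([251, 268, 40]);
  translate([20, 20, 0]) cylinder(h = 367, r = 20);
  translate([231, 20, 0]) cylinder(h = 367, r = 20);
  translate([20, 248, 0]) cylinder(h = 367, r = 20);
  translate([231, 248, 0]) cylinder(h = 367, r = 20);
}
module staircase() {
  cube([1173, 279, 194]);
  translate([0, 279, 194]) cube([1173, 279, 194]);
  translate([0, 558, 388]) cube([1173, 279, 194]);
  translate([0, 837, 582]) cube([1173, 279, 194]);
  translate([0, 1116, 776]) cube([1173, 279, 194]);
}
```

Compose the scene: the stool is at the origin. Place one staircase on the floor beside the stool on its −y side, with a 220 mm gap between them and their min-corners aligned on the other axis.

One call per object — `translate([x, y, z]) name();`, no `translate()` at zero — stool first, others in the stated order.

stool();
translate([0, -1615, 0]) staircase();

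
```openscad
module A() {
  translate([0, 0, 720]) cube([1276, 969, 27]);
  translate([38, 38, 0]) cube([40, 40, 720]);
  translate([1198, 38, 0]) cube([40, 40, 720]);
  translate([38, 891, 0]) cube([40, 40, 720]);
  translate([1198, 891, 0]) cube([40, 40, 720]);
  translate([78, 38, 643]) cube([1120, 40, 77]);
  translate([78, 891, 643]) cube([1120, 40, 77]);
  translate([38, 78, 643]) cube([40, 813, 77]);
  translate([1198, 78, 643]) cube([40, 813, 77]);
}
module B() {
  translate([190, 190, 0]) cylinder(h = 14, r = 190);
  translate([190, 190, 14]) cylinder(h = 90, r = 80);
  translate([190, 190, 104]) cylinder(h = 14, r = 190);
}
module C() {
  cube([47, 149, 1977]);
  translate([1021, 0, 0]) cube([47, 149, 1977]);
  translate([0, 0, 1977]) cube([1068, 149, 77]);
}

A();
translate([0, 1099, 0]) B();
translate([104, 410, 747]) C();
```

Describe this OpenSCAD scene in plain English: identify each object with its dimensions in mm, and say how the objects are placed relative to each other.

A is a table with a 1276×969 mm rectangular top, 27 mm thick, top surface at z = 747 mm, supported by four 40×40 mm square legs, each inset 38 mm from the nearest pair of top edges, running from the floor. Four apron rails, 40 mm thick and 77 mm tall, run between adjacent legs with their top edges flush with the underside of the top and their outer faces flush with the legs' outer faces.

B is a spool: two coaxial disc flanges of radius 190 mm and thickness 14 mm, joined by a core cylinder of radius 80 mm and height 90 mm. The lower flange rests on z = 0 and the three cylinders share a vertical axis.

C is a rectangular door frame: two vertical jambs of 47×149 mm section, 1977 mm tall, with a clear opening 974 mm wide between their inner faces. A header 77 mm tall and 149 mm deep lies on top of the jambs and spans the full outside width.

The spool is on the floor beside the table on its +y side. The door frame is on top of the table, centred.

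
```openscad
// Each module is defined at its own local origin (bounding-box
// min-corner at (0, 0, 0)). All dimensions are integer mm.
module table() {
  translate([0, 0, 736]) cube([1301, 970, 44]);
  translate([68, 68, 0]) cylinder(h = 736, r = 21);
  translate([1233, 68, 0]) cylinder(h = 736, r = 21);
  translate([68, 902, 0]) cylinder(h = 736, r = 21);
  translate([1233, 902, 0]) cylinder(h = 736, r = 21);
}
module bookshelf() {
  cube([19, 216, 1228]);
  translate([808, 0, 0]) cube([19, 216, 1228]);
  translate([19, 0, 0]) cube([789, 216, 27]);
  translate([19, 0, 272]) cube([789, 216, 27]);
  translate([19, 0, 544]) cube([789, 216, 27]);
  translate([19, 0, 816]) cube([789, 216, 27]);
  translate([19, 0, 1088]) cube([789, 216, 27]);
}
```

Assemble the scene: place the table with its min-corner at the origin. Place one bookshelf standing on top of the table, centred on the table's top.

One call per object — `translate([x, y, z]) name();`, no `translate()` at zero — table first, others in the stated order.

table();
translate([237, 377, 780]) bookshelf();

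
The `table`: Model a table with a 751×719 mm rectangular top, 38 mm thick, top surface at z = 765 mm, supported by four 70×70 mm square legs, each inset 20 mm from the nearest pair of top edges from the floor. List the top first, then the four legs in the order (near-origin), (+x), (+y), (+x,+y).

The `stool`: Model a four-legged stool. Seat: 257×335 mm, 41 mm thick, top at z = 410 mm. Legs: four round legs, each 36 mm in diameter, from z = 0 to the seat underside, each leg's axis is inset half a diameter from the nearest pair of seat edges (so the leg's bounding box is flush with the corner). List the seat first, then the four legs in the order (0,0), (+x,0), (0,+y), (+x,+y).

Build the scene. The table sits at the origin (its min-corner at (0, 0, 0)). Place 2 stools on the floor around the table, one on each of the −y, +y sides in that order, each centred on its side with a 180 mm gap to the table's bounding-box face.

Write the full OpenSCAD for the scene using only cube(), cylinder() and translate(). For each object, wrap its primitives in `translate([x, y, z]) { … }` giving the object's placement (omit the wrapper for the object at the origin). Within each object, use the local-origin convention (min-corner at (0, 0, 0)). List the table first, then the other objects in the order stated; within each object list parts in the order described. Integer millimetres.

translate([0, 0, 727]) cube([751, 719, 38]);
translate([20, 20, 0]) cube([70, 70, 727]);
translate([661, 20, 0]) cube([70, 70, 727]);
translate([20, 629, 0]) cube([70, 70, 727]);
translate([661, 629, 0]) cube([70, 70, 727]);
translate([247, -515, 0]) {
  translate([0, 0, 369]) cube([257, 335, 41]);
  translate([18, 18, 0]) cylinder(h = 369, r = 18);
  translate([239, 18, 0]) cylinder(h = 369, r = 18);
  translate([18, 317, 0]) cylinder(h = 369, r = 18);
  translate([239, 317, 0]) cylinder(h = 369, r = 18);
}
translate([247, 899, 0]) {
  translate([0, 0, 369]) cube([257, 335, 41]);
  translate([18, 18, 0]) cylinder(h = 369, r = 18);
  translate([239, 18, 0]) cylinder(h = 369, r = 18);
  translate([18, 317, 0]) cylinder(h = 369, r = 18);
  translate([239, 317, 0]) cylinder(h = 369, r = 18);
}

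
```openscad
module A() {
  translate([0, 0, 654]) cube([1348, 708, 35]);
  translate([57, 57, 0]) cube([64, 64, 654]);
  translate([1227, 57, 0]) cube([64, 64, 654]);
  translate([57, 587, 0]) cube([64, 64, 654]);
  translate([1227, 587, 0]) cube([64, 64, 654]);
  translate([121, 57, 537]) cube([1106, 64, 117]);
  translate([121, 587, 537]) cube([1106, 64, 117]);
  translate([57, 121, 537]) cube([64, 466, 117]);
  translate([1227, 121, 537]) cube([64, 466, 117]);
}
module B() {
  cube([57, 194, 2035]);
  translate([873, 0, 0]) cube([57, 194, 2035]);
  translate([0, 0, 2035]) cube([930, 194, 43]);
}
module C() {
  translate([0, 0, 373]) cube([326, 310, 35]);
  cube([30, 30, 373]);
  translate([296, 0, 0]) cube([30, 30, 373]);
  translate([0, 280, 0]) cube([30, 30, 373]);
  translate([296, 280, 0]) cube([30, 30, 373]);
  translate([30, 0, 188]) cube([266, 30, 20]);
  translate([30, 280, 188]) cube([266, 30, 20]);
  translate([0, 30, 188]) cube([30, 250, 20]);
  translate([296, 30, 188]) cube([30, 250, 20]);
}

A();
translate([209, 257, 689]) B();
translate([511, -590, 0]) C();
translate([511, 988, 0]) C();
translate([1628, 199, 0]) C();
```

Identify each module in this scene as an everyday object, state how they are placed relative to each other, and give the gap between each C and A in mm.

Each stool's nearest face is 280 mm from the table's bounding box.

A is a table. B is a door frame. C is a stool. The door frame is on top of the table, centred. Three stools sit around the table at the −y, +y, +x sides. The gap between each stool and the table is 280 mm.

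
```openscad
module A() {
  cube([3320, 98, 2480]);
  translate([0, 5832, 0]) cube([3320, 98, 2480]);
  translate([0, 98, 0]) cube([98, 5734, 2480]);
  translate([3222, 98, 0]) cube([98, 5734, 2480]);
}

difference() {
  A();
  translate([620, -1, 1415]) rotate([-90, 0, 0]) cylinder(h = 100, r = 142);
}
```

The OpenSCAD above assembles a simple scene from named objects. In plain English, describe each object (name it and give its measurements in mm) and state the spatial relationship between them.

A is a box-shaped house frame (walls only): outside footprint 3320×5930 mm, wall height 2480 mm, wall thickness 98 mm. The two y-facing walls run the full x-width; the two x-facing walls fit between the inner faces of the y-facing walls.

The house frame has a circular hole of radius 142 mm through its front wall, centred at (x = 620, z = 1415).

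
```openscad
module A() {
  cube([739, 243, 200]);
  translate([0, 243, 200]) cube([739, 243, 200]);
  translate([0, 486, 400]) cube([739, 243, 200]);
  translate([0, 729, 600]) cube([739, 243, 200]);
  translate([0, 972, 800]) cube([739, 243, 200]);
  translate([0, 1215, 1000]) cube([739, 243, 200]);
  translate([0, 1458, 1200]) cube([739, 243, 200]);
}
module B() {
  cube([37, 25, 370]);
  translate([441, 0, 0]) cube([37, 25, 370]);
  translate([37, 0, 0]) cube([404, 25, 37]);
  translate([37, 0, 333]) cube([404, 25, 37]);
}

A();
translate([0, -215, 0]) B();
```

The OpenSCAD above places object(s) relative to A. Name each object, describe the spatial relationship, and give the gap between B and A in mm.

The picture frame's nearest face is 190 mm from the staircase's −y face.

A is a staircase. B is a picture frame. The picture frame is on the floor beside the staircase on its −y side. The gap between the picture frame and the staircase is 190 mm.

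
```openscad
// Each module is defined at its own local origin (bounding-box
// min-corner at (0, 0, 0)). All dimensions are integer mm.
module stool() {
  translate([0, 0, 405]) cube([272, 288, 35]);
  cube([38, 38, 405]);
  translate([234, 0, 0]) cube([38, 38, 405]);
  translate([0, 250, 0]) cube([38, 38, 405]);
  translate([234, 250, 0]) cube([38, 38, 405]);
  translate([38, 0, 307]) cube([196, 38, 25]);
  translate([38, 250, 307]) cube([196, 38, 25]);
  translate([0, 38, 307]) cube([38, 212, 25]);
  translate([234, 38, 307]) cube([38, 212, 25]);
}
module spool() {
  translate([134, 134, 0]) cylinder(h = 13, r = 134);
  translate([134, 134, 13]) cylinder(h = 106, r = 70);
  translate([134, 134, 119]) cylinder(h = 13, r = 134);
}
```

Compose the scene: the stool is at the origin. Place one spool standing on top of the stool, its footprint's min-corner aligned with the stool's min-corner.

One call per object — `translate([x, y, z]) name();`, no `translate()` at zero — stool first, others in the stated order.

stool();
translate([0, 0, 440]) spool();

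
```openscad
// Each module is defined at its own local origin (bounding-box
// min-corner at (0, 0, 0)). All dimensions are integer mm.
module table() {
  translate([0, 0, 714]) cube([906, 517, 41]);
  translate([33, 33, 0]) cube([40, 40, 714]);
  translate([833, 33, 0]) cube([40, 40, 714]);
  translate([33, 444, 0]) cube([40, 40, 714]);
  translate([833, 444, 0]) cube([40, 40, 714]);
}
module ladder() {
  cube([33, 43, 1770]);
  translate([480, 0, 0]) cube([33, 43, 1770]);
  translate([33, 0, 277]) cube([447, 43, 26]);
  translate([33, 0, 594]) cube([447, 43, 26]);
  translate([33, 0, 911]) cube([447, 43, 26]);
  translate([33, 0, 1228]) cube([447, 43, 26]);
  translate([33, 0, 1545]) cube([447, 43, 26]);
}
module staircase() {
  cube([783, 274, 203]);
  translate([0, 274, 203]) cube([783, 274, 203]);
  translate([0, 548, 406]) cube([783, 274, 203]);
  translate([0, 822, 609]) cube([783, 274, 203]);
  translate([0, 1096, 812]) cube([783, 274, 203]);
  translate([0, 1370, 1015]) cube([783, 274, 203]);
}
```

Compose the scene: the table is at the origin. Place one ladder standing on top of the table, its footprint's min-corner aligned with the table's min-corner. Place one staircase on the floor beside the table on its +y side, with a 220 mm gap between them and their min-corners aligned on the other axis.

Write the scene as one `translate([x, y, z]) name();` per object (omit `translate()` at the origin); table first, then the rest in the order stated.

table();
translate([0, 0, 755]) ladder();
translate([0, 737, 0]) staircase();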